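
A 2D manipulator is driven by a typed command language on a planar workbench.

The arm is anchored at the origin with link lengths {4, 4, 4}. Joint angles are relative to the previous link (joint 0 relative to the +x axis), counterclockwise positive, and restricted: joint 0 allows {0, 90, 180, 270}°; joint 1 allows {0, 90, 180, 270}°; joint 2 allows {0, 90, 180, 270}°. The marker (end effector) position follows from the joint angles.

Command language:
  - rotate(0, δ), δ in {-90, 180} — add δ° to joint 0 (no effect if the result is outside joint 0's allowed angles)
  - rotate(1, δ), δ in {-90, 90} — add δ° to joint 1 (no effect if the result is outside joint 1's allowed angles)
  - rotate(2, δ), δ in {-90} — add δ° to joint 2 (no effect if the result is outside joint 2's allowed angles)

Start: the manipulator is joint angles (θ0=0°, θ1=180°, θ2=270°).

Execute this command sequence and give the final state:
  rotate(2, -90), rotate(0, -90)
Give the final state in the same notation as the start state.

initial: joint angles (θ0=0°, θ1=180°, θ2=270°)
t=1 rotate(2, -90) ⇒ joint angles (θ0=0°, θ1=180°, θ2=180°)
t=2 rotate(0, -90) ⇒ joint angles (θ0=270°, θ1=180°, θ2=180°)

joint angles (θ0=270°, θ1=180°, θ2=180°)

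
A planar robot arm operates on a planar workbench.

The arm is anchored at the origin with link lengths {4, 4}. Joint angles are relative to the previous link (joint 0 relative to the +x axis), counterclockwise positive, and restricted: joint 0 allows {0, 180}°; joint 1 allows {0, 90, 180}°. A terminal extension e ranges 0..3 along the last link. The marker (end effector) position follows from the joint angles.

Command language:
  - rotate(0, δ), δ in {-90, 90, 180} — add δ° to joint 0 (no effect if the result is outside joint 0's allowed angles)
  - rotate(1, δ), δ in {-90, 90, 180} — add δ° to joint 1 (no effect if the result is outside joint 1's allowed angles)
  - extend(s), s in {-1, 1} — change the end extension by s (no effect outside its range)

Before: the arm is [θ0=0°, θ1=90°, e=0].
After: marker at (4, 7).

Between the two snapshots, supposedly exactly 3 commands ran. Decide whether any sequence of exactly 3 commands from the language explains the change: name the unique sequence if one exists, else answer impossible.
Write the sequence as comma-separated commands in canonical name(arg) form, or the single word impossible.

from: [θ0=0°, θ1=90°, e=0]
[1] after extend(1): [θ0=0°, θ1=90°, e=1]
[2] after extend(1): [θ0=0°, θ1=90°, e=2]
[3] after extend(1): [θ0=0°, θ1=90°, e=3]
no other 3-command option fits: unique.

extend(1), extend(1), extend(1)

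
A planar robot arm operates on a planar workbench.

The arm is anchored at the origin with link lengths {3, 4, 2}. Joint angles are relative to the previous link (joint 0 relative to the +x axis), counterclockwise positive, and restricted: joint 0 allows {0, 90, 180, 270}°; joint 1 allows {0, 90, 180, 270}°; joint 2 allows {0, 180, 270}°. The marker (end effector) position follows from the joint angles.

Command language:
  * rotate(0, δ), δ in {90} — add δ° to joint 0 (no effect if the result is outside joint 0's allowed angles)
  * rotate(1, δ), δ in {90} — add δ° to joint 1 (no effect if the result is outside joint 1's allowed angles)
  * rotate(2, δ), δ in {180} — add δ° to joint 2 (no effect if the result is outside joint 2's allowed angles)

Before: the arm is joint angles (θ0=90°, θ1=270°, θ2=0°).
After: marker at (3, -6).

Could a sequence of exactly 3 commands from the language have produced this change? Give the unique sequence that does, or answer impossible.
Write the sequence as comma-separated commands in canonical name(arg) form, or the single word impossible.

start: joint angles (θ0=90°, θ1=270°, θ2=0°)
1. rotate(0, 90) → joint angles (θ0=180°, θ1=270°, θ2=0°)
2. rotate(0, 90) → joint angles (θ0=270°, θ1=270°, θ2=0°)
3. rotate(0, 90) → joint angles (θ0=0°, θ1=270°, θ2=0°)
uniquely the one of 27 3-step routes that fits.

rotate(0, 90), rotate(0, 90), rotate(0, 90)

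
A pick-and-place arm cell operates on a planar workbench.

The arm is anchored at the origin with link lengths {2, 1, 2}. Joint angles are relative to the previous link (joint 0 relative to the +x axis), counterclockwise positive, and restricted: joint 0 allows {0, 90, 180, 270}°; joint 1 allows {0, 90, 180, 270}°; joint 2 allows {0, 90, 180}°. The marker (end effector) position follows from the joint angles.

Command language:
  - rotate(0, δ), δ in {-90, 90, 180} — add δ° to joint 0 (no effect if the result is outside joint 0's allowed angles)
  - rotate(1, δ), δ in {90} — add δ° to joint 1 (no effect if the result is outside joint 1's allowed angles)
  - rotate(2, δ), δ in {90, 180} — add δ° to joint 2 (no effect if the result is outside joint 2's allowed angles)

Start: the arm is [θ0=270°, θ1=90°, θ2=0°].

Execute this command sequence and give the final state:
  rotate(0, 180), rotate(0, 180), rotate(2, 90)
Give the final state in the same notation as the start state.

[θ0=270°, θ1=90°, θ2=90°]

start: [θ0=270°, θ1=90°, θ2=0°]
step 1 (rotate(0, 180)): [θ0=90°, θ1=90°, θ2=0°]
step 2 (rotate(0, 180)): [θ0=270°, θ1=90°, θ2=0°]
step 3 (rotate(2, 90)): [θ0=270°, θ1=90°, θ2=90°]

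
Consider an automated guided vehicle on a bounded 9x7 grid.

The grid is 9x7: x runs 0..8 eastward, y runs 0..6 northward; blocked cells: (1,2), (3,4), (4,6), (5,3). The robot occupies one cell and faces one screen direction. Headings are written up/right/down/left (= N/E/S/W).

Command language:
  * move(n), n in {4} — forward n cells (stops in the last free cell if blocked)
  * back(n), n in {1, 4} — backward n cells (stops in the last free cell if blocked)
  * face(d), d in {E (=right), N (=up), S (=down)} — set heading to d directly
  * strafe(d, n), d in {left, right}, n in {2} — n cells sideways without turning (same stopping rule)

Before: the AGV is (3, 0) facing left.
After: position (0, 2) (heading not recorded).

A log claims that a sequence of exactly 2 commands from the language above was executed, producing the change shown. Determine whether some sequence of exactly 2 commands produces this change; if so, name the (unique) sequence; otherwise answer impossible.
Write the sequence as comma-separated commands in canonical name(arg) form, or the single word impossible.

key: move(4) runs into the grid edge before its full distance
t0: (3, 0) facing left
t=1 move(4) ⇒ (0, 0) facing left
t=2 strafe(right, 2) ⇒ (0, 2) facing left
no rival 2-sequence matches.

move(4), strafe(right, 2)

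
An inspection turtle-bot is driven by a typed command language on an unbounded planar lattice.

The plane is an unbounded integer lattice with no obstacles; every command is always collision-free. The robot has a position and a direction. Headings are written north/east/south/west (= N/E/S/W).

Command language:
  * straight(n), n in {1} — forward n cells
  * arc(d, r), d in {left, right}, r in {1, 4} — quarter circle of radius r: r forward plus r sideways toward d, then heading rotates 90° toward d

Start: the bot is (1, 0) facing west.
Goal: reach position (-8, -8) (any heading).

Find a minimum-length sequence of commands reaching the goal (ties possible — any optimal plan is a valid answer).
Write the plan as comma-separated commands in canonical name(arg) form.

from: (1, 0) facing west
t=1 arc(left, 4) ⇒ (-3, -4) facing south
t=2 arc(right, 4) ⇒ (-7, -8) facing west
t=3 straight(1) ⇒ (-8, -8) facing west
shorter routes all fall short; 3 is best.

arc(left, 4), arc(right, 4), straight(1)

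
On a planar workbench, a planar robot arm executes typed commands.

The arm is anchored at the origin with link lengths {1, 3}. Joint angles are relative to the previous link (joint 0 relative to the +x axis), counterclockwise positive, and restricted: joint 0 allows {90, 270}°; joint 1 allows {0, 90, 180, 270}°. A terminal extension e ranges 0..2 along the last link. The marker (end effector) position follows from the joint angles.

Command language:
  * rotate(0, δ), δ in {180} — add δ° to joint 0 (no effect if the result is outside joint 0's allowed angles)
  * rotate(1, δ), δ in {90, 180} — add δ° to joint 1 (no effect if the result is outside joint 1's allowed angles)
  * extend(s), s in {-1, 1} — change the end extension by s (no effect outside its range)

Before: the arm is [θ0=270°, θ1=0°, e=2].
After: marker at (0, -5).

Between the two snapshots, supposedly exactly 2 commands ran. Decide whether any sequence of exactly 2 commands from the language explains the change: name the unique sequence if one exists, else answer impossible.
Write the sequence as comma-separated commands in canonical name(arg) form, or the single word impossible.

extend(1), extend(-1)

key: running extend(-1) before extend(1) would end elsewhere — order is forced
start: [θ0=270°, θ1=0°, e=2]
1. extend(1) → [θ0=270°, θ1=0°, e=2]
2. extend(-1) → [θ0=270°, θ1=0°, e=1]
no other 2-command option fits: unique.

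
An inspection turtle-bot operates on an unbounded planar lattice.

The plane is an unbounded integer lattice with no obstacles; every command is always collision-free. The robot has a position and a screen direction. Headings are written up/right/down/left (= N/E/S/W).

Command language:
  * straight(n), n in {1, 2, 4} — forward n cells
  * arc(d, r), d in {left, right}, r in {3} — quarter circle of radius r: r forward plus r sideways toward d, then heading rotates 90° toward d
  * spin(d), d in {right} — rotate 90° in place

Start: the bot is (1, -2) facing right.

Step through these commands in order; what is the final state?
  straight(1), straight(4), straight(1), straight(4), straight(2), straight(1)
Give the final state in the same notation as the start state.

start: (1, -2) facing right
t=1 straight(1) ⇒ (2, -2) facing right
t=2 straight(4) ⇒ (6, -2) facing right
t=3 straight(1) ⇒ (7, -2) facing right
t=4 straight(4) ⇒ (11, -2) facing right
t=5 straight(2) ⇒ (13, -2) facing right
t=6 straight(1) ⇒ (14, -2) facing right

(14, -2) facing right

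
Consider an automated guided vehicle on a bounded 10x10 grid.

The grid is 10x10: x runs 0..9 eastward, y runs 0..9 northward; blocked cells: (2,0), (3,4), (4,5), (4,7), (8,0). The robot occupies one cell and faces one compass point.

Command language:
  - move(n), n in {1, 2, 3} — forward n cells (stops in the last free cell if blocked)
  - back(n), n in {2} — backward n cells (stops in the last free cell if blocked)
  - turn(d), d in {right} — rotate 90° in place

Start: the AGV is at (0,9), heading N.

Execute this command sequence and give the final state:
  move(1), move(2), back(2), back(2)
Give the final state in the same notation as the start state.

at (0,5), heading N

begin: at (0,9), heading N
[1] after move(1): at (0,9), heading N
[2] after move(2): at (0,9), heading N
[3] after back(2): at (0,7), heading N
[4] after back(2): at (0,5), heading N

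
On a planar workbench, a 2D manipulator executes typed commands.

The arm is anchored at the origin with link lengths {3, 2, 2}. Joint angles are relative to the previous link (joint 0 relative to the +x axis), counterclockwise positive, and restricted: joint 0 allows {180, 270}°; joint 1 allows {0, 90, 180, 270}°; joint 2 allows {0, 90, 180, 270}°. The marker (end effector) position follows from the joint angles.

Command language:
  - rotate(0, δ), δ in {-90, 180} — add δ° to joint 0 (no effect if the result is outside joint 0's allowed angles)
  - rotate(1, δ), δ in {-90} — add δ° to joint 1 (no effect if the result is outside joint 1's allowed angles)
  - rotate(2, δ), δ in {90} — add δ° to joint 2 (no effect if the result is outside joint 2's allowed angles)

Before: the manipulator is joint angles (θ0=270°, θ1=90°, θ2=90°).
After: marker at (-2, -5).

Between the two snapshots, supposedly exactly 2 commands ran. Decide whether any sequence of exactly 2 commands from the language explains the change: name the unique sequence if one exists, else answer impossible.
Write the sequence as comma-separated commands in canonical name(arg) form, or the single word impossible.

rotate(1, -90), rotate(1, -90)

from: joint angles (θ0=270°, θ1=90°, θ2=90°)
step 1 (rotate(1, -90)): joint angles (θ0=270°, θ1=0°, θ2=90°)
step 2 (rotate(1, -90)): joint angles (θ0=270°, θ1=270°, θ2=90°)
all 16 alternatives checked — unique.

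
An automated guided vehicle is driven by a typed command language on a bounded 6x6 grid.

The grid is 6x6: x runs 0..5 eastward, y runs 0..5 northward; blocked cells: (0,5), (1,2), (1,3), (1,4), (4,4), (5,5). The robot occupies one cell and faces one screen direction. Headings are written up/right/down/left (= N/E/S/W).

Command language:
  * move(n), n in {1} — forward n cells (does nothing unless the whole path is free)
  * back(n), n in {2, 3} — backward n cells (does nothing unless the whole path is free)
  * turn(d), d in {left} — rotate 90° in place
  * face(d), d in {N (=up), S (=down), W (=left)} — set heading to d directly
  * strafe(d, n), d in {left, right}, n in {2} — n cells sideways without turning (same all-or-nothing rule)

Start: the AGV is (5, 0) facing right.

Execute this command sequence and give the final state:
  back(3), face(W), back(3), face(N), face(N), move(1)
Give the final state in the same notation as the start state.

from: (5, 0) facing right
1. back(3) → (2, 0) facing right
2. face(W) → (2, 0) facing left
3. back(3) → (5, 0) facing left
4. face(N) → (5, 0) facing up
5. face(N) → (5, 0) facing up
6. move(1) → (5, 1) facing up

(5, 1) facing up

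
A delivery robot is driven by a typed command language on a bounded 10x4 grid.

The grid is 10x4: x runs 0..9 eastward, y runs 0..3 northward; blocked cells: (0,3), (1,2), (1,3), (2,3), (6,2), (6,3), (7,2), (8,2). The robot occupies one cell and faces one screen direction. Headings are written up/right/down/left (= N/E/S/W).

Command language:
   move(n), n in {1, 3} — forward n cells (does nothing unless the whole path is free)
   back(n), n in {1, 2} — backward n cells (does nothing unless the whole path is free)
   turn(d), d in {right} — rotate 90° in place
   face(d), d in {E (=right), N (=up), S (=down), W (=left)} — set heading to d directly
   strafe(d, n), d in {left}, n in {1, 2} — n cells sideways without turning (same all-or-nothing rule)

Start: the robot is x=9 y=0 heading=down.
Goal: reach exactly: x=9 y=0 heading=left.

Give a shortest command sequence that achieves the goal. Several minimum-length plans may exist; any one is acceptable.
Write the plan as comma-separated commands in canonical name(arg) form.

turn(right)

t0: x=9 y=0 heading=down
[1] after turn(right): x=9 y=0 heading=left
nothing shorter than 1 reaches the goal.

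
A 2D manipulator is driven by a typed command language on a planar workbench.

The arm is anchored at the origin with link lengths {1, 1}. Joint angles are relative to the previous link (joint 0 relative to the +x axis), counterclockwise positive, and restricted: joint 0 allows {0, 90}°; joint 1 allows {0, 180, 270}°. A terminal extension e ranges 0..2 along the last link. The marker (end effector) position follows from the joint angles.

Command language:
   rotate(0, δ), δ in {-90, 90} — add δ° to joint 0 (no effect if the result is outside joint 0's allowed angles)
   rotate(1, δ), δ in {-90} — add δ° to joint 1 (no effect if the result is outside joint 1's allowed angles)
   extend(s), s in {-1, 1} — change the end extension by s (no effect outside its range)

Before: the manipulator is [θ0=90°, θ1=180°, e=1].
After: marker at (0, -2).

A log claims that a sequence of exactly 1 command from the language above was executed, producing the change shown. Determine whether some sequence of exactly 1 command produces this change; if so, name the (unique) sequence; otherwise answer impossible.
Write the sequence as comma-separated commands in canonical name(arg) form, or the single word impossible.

begin: [θ0=90°, θ1=180°, e=1]
1. extend(1) → [θ0=90°, θ1=180°, e=2]
uniquely the one of 5 1-step routes that fits.

extend(1)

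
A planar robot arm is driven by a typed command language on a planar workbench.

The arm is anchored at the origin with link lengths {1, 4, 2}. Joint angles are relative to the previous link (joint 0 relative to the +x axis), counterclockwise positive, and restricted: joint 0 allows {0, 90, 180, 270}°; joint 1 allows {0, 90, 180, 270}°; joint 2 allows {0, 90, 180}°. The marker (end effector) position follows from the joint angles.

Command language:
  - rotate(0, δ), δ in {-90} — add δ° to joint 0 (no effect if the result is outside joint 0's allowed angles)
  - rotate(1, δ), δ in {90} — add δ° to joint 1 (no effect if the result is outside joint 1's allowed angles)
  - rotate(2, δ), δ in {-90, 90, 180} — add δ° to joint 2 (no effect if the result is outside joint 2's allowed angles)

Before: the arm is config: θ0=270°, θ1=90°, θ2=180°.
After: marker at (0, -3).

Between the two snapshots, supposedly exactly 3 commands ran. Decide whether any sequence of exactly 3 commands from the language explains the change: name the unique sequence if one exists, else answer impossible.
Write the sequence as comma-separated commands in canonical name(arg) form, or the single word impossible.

rotate(1, 90), rotate(1, 90), rotate(1, 90)

initial: config: θ0=270°, θ1=90°, θ2=180°
t=1 rotate(1, 90) ⇒ config: θ0=270°, θ1=180°, θ2=180°
t=2 rotate(1, 90) ⇒ config: θ0=270°, θ1=270°, θ2=180°
t=3 rotate(1, 90) ⇒ config: θ0=270°, θ1=0°, θ2=180°
uniquely the one of 125 3-step routes that fits.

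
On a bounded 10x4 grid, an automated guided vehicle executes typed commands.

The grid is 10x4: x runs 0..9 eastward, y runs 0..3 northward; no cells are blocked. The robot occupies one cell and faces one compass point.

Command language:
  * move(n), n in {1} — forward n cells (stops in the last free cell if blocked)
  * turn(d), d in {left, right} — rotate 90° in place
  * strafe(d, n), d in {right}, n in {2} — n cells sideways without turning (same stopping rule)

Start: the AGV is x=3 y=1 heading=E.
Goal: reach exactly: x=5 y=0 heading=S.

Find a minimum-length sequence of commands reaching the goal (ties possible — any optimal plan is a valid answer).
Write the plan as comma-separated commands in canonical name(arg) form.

initial: x=3 y=1 heading=E
1. move(1) → x=4 y=1 heading=E
2. move(1) → x=5 y=1 heading=E
3. turn(right) → x=5 y=1 heading=S
4. move(1) → x=5 y=0 heading=S
shorter routes all fall short; 4 is best.

move(1), move(1), turn(right), move(1)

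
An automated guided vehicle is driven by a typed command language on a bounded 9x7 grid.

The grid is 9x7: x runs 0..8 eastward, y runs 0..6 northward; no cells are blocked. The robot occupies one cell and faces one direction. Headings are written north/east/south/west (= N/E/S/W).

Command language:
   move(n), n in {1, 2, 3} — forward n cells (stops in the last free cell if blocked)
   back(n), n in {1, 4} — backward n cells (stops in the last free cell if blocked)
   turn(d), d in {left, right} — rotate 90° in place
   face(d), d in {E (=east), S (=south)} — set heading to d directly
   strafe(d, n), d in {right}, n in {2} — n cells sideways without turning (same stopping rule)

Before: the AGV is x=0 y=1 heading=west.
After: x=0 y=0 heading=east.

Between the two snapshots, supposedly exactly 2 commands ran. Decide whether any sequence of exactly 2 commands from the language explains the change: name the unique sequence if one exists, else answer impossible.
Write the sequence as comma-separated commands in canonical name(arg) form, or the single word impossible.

key: strafe(right, 2) runs into the grid edge before its full distance
begin: x=0 y=1 heading=west
step 1 (face(E)): x=0 y=1 heading=east
step 2 (strafe(right, 2)): x=0 y=0 heading=east
all 100 alternatives checked — unique.

face(E), strafe(right, 2)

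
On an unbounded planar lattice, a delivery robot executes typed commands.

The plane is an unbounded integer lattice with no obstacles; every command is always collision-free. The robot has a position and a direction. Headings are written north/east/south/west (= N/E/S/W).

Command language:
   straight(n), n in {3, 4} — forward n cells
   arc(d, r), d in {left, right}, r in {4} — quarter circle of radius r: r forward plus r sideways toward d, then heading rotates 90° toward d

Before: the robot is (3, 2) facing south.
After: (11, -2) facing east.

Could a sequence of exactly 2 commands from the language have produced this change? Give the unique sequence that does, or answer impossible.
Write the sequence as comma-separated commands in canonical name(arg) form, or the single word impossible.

key: position moved to (11,-2) AND the heading swung to E — translation plus rotation needed
t0: (3, 2) facing south
[1] after arc(left, 4): (7, -2) facing east
[2] after straight(4): (11, -2) facing east
no other 2-command option fits: unique.

arc(left, 4), straight(4)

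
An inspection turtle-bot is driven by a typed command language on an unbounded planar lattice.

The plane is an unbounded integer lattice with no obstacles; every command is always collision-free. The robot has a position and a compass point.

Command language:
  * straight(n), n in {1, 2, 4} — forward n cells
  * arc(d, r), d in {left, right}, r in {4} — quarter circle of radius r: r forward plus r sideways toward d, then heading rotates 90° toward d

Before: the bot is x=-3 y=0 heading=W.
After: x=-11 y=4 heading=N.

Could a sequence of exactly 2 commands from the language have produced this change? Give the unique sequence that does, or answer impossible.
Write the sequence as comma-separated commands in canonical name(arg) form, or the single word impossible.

straight(4), arc(right, 4)

key: running arc(right, 4) before straight(4) would end elsewhere — order is forced
start: x=-3 y=0 heading=W
[1] after straight(4): x=-7 y=0 heading=W
[2] after arc(right, 4): x=-11 y=4 heading=N
all 25 alternatives checked — unique.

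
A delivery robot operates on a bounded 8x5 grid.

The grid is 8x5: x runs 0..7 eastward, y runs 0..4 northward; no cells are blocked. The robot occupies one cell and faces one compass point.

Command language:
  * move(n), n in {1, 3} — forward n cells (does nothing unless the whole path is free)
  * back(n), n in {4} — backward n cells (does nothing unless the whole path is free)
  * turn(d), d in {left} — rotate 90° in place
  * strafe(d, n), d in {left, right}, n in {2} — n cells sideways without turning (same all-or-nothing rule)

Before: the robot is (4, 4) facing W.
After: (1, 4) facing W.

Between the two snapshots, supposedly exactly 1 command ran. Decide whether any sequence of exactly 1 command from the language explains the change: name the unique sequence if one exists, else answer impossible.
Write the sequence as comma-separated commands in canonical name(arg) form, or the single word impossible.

move(3)

key: still facing W — the one step turns nothing
begin: (4, 4) facing W
t=1 move(3) ⇒ (1, 4) facing W
no rival 1-sequence matches.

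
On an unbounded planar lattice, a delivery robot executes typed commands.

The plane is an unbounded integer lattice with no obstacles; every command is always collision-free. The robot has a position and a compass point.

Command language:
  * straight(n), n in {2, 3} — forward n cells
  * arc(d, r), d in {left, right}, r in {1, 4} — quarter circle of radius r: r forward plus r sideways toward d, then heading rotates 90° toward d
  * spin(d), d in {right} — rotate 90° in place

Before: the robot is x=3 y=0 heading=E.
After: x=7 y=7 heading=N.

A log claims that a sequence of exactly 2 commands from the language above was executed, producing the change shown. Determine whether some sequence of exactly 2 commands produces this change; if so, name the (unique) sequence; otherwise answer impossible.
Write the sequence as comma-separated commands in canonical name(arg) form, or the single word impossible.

arc(left, 4), straight(3)

key: order matters: swapping arc(left, 4) and straight(3) lands elsewhere
t0: x=3 y=0 heading=E
step 1 (arc(left, 4)): x=7 y=4 heading=N
step 2 (straight(3)): x=7 y=7 heading=N
no rival 2-sequence matches.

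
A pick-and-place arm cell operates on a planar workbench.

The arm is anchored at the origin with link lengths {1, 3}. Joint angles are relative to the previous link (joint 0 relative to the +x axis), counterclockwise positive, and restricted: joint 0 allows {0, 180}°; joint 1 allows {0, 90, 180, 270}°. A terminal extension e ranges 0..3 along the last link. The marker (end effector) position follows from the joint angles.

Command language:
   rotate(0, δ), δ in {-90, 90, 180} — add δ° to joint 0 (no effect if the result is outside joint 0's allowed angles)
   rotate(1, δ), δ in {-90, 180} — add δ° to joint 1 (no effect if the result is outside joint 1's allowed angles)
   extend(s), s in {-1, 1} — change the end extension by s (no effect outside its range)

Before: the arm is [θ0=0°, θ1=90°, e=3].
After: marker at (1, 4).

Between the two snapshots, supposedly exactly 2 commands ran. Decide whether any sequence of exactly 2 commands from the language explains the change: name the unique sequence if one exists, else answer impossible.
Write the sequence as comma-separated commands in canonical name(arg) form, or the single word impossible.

extend(-1), extend(-1)

from: [θ0=0°, θ1=90°, e=3]
step 1 (extend(-1)): [θ0=0°, θ1=90°, e=2]
step 2 (extend(-1)): [θ0=0°, θ1=90°, e=1]
all 49 alternatives checked — unique.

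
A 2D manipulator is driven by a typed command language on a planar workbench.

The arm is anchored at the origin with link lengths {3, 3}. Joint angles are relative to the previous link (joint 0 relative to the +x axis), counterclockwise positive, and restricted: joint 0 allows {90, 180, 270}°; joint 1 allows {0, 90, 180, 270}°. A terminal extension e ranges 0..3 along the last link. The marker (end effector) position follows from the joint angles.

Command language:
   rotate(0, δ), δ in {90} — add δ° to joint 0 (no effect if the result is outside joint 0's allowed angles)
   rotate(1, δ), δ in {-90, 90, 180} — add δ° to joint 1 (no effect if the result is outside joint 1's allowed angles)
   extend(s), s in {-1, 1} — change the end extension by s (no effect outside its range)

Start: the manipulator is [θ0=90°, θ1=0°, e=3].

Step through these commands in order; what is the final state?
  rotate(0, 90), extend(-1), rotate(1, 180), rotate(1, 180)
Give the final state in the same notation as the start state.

[θ0=180°, θ1=0°, e=2]

initial: [θ0=90°, θ1=0°, e=3]
t=1 rotate(0, 90) ⇒ [θ0=180°, θ1=0°, e=3]
t=2 extend(-1) ⇒ [θ0=180°, θ1=0°, e=2]
t=3 rotate(1, 180) ⇒ [θ0=180°, θ1=180°, e=2]
t=4 rotate(1, 180) ⇒ [θ0=180°, θ1=0°, e=2]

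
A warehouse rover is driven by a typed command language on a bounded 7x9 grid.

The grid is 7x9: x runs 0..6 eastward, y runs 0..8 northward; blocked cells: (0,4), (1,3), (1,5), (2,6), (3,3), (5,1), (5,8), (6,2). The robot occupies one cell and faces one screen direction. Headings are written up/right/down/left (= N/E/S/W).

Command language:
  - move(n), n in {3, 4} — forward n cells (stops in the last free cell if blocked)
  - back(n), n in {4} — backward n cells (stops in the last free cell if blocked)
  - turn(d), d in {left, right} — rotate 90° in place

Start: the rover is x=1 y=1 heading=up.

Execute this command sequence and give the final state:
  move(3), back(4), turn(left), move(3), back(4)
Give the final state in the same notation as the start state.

x=4 y=0 heading=left

from: x=1 y=1 heading=up
1. move(3) → x=1 y=2 heading=up
2. back(4) → x=1 y=0 heading=up
3. turn(left) → x=1 y=0 heading=left
4. move(3) → x=0 y=0 heading=left
5. back(4) → x=4 y=0 heading=left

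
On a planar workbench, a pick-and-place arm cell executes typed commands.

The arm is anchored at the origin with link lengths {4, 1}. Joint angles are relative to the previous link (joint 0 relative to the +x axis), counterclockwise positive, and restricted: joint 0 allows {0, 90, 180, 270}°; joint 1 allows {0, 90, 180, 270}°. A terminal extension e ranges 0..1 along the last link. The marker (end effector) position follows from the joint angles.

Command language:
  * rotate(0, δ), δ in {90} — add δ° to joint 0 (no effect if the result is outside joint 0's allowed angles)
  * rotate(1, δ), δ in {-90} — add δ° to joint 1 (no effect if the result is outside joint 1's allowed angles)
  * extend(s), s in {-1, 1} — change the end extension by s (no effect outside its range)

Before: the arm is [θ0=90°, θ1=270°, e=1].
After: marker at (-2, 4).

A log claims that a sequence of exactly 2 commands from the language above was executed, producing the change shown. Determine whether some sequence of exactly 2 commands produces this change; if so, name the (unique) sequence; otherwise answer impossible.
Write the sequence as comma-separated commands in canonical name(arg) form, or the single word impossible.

rotate(1, -90), rotate(1, -90)

t0: [θ0=90°, θ1=270°, e=1]
step 1 (rotate(1, -90)): [θ0=90°, θ1=180°, e=1]
step 2 (rotate(1, -90)): [θ0=90°, θ1=90°, e=1]
uniquely the one of 16 2-step routes that fits.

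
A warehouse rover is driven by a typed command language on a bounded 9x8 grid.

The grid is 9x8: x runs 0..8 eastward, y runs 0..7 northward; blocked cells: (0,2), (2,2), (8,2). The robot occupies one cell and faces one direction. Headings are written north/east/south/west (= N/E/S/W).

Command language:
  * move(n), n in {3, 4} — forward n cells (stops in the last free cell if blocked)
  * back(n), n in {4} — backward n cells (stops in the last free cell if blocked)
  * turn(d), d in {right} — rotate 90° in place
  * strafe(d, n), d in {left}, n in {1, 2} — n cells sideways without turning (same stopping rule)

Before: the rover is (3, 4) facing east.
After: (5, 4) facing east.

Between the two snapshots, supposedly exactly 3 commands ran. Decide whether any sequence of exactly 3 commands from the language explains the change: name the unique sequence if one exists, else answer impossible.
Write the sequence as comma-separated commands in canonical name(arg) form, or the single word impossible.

move(3), back(4), move(3)

key: still facing E at the end — nothing in the sequence rotates
begin: (3, 4) facing east
t=1 move(3) ⇒ (6, 4) facing east
t=2 back(4) ⇒ (2, 4) facing east
t=3 move(3) ⇒ (5, 4) facing east
all 216 alternatives checked — unique.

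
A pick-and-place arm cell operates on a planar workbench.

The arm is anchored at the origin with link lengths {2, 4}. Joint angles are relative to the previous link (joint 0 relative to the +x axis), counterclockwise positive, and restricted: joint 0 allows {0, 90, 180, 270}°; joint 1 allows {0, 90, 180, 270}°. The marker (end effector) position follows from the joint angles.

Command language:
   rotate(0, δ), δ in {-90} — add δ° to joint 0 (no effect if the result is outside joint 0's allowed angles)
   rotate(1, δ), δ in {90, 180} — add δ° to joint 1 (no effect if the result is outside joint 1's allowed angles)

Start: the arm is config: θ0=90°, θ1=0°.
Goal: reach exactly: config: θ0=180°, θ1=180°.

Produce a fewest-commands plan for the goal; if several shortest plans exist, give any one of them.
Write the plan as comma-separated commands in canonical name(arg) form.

t0: config: θ0=90°, θ1=0°
[1] after rotate(0, -90): config: θ0=0°, θ1=0°
[2] after rotate(0, -90): config: θ0=270°, θ1=0°
[3] after rotate(0, -90): config: θ0=180°, θ1=0°
[4] after rotate(1, 180): config: θ0=180°, θ1=180°
nothing shorter than 4 reaches the goal.

rotate(0, -90), rotate(0, -90), rotate(0, -90), rotate(1, 180)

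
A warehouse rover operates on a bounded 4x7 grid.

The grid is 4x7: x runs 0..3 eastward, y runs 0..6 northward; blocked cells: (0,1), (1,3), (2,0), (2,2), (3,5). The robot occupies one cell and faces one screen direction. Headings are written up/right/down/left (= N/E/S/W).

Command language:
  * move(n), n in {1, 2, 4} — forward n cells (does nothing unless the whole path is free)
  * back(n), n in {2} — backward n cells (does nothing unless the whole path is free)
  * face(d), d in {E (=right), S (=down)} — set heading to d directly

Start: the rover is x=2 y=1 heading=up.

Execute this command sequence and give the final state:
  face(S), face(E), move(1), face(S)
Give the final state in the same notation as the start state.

x=3 y=1 heading=down

from: x=2 y=1 heading=up
step 1 (face(S)): x=2 y=1 heading=down
step 2 (face(E)): x=2 y=1 heading=right
step 3 (move(1)): x=3 y=1 heading=right
step 4 (face(S)): x=3 y=1 heading=down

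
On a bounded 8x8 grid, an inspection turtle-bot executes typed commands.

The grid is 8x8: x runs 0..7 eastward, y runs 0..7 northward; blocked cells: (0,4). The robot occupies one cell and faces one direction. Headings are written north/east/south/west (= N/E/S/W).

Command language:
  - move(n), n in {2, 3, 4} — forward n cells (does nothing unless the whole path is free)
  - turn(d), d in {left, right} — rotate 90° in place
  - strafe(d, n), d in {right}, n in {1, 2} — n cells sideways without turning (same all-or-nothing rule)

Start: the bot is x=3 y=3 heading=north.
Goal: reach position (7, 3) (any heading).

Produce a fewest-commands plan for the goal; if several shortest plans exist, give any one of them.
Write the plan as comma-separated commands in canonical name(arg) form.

t0: x=3 y=3 heading=north
t=1 turn(right) ⇒ x=3 y=3 heading=east
t=2 move(4) ⇒ x=7 y=3 heading=east
no 1-step plan works, so 2 is optimal.

turn(right), move(4)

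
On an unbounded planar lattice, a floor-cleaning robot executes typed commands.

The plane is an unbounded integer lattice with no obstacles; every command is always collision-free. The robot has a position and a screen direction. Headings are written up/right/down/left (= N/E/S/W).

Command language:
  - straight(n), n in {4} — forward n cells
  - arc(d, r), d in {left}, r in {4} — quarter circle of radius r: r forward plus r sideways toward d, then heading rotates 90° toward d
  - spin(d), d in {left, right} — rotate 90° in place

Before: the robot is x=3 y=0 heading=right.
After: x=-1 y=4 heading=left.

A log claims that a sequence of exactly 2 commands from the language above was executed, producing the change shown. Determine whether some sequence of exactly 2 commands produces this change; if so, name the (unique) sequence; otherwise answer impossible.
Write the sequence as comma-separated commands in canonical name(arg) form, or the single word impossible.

spin(left), arc(left, 4)

key: order matters: swapping spin(left) and arc(left, 4) lands elsewhere
start: x=3 y=0 heading=right
[1] after spin(left): x=3 y=0 heading=up
[2] after arc(left, 4): x=-1 y=4 heading=left
uniquely the one of 16 2-step routes that fits.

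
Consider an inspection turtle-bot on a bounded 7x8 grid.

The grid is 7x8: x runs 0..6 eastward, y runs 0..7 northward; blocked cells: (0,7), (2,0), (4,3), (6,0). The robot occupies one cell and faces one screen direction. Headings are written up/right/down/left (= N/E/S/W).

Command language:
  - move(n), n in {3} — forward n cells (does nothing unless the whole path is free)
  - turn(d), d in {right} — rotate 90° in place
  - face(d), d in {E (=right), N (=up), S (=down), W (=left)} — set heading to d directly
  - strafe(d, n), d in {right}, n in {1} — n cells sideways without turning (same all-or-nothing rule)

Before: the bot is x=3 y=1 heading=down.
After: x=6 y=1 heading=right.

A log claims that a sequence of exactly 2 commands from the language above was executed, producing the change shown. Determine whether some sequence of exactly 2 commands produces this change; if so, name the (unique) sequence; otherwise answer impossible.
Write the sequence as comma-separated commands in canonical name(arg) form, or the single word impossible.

face(E), move(3)

key: position moved to (6,1) AND the heading swung to E — translation plus rotation needed
begin: x=3 y=1 heading=down
1. face(E) → x=3 y=1 heading=right
2. move(3) → x=6 y=1 heading=right
all 49 alternatives checked — unique.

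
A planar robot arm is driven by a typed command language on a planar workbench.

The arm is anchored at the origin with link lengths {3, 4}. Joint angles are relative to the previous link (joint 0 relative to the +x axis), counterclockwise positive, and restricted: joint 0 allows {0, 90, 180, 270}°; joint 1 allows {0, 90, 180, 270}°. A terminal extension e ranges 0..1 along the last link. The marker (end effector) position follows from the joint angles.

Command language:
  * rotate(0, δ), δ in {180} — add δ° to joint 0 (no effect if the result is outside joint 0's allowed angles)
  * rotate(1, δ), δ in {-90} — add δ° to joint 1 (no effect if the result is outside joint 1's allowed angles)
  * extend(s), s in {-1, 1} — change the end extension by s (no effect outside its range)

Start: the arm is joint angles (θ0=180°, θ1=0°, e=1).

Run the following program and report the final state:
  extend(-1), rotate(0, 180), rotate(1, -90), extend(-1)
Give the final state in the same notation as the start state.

t0: joint angles (θ0=180°, θ1=0°, e=1)
step 1 (extend(-1)): joint angles (θ0=180°, θ1=0°, e=0)
step 2 (rotate(0, 180)): joint angles (θ0=0°, θ1=0°, e=0)
step 3 (rotate(1, -90)): joint angles (θ0=0°, θ1=270°, e=0)
step 4 (extend(-1)): joint angles (θ0=0°, θ1=270°, e=0)

joint angles (θ0=0°, θ1=270°, e=0)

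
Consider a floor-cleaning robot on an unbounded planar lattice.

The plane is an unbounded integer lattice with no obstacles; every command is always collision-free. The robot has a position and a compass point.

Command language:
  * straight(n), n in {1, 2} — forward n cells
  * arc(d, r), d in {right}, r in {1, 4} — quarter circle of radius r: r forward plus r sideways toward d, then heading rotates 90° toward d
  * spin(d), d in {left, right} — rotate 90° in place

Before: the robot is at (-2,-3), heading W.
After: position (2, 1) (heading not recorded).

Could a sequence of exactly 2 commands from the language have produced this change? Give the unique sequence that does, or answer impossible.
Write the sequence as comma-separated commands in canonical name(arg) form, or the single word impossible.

key: order matters: swapping spin(right) and arc(right, 4) lands elsewhere
t0: at (-2,-3), heading W
[1] after spin(right): at (-2,-3), heading N
[2] after arc(right, 4): at (2,1), heading E
uniquely the one of 36 2-step routes that fits.

spin(right), arc(right, 4)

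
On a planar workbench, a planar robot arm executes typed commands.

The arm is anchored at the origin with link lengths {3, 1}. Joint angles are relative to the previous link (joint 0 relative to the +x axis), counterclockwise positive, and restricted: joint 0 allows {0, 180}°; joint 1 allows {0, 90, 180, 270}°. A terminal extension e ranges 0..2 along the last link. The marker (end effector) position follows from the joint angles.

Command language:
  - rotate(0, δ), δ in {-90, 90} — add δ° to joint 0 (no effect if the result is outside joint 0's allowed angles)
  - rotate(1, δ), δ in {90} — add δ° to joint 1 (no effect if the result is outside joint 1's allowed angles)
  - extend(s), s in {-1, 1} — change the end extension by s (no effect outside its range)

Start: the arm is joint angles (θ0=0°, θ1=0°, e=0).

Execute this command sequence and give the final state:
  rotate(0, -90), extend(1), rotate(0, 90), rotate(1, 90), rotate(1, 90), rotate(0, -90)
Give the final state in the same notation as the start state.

t0: joint angles (θ0=0°, θ1=0°, e=0)
[1] after rotate(0, -90): joint angles (θ0=0°, θ1=0°, e=0)
[2] after extend(1): joint angles (θ0=0°, θ1=0°, e=1)
[3] after rotate(0, 90): joint angles (θ0=0°, θ1=0°, e=1)
[4] after rotate(1, 90): joint angles (θ0=0°, θ1=90°, e=1)
[5] after rotate(1, 90): joint angles (θ0=0°, θ1=180°, e=1)
[6] after rotate(0, -90): joint angles (θ0=0°, θ1=180°, e=1)

joint angles (θ0=0°, θ1=180°, e=1)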